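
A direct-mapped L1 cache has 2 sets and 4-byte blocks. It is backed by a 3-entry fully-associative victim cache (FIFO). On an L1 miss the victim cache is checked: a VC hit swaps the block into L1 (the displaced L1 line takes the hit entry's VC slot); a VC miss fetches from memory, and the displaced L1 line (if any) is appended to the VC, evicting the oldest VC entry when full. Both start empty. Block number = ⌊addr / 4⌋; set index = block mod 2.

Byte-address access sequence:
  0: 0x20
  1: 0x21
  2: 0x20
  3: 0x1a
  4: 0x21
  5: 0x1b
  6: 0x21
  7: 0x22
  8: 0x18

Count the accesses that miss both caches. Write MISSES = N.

0: 0x20 (blk 8, set 0) → MISS  vc=[]
1: 0x21 (blk 8, set 0) → L1-HIT  vc=[]
2: 0x20 (blk 8, set 0) → L1-HIT  vc=[]
3: 0x1a (blk 6, set 0) → MISS  vc=[8]
4: 0x21 (blk 8, set 0) → VC-HIT  vc=[6]
5: 0x1b (blk 6, set 0) → VC-HIT  vc=[8]
6: 0x21 (blk 8, set 0) → VC-HIT  vc=[6]
7: 0x22 (blk 8, set 0) → L1-HIT  vc=[6]
8: 0x18 (blk 6, set 0) → VC-HIT  vc=[8]

MISSES = 2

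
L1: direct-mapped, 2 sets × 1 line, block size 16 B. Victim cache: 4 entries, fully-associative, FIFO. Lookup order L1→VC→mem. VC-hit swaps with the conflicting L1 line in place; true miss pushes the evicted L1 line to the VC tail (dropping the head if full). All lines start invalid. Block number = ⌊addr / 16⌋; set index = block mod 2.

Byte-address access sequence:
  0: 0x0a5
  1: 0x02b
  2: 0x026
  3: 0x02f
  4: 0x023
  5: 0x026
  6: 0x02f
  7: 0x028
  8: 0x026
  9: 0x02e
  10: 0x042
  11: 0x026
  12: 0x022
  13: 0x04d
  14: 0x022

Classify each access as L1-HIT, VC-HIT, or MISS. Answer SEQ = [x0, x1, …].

SEQ = [MISS, MISS, L1-HIT, L1-HIT, L1-HIT, L1-HIT, L1-HIT, L1-HIT, L1-HIT, L1-HIT, MISS, VC-HIT, L1-HIT, VC-HIT, VC-HIT]

0: 0xa5 (blk 10, set 0) → MISS  vc=[]
1: 0x2b (blk 2, set 0) → MISS  vc=[10]
2: 0x26 (blk 2, set 0) → L1-HIT  vc=[10]
3: 0x2f (blk 2, set 0) → L1-HIT  vc=[10]
4: 0x23 (blk 2, set 0) → L1-HIT  vc=[10]
5: 0x26 (blk 2, set 0) → L1-HIT  vc=[10]
6: 0x2f (blk 2, set 0) → L1-HIT  vc=[10]
7: 0x28 (blk 2, set 0) → L1-HIT  vc=[10]
8: 0x26 (blk 2, set 0) → L1-HIT  vc=[10]
9: 0x2e (blk 2, set 0) → L1-HIT  vc=[10]
10: 0x42 (blk 4, set 0) → MISS  vc=[10, 2]
11: 0x26 (blk 2, set 0) → VC-HIT  vc=[10, 4]
12: 0x22 (blk 2, set 0) → L1-HIT  vc=[10, 4]
13: 0x4d (blk 4, set 0) → VC-HIT  vc=[10, 2]
14: 0x22 (blk 2, set 0) → VC-HIT  vc=[10, 4]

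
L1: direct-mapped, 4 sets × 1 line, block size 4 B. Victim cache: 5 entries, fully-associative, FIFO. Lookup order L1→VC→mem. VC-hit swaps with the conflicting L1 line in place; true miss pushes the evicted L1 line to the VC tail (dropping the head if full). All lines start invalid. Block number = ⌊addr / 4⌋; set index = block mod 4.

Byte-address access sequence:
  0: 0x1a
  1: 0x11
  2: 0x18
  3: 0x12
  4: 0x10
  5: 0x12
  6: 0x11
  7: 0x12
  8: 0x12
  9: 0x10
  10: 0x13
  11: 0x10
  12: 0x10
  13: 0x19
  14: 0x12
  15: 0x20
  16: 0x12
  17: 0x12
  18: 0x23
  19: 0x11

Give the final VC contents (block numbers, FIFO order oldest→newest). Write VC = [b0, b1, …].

0: 0x1a (blk 6, set 2) → MISS  vc=[]
1: 0x11 (blk 4, set 0) → MISS  vc=[]
2: 0x18 (blk 6, set 2) → L1-HIT  vc=[]
3: 0x12 (blk 4, set 0) → L1-HIT  vc=[]
4: 0x10 (blk 4, set 0) → L1-HIT  vc=[]
5: 0x12 (blk 4, set 0) → L1-HIT  vc=[]
6: 0x11 (blk 4, set 0) → L1-HIT  vc=[]
7: 0x12 (blk 4, set 0) → L1-HIT  vc=[]
8: 0x12 (blk 4, set 0) → L1-HIT  vc=[]
9: 0x10 (blk 4, set 0) → L1-HIT  vc=[]
10: 0x13 (blk 4, set 0) → L1-HIT  vc=[]
11: 0x10 (blk 4, set 0) → L1-HIT  vc=[]
12: 0x10 (blk 4, set 0) → L1-HIT  vc=[]
13: 0x19 (blk 6, set 2) → L1-HIT  vc=[]
14: 0x12 (blk 4, set 0) → L1-HIT  vc=[]
15: 0x20 (blk 8, set 0) → MISS  vc=[4]
16: 0x12 (blk 4, set 0) → VC-HIT  vc=[8]
17: 0x12 (blk 4, set 0) → L1-HIT  vc=[8]
18: 0x23 (blk 8, set 0) → VC-HIT  vc=[4]
19: 0x11 (blk 4, set 0) → VC-HIT  vc=[8]

VC = [8]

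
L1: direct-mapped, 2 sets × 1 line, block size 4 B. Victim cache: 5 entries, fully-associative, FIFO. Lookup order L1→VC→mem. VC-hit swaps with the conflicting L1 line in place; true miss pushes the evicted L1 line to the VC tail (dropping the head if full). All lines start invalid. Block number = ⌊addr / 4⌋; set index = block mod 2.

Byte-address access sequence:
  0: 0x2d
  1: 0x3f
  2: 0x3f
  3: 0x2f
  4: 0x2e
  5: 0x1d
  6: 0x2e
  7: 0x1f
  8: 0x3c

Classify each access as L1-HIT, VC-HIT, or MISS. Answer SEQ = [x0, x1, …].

SEQ = [MISS, MISS, L1-HIT, VC-HIT, L1-HIT, MISS, VC-HIT, VC-HIT, VC-HIT]

0: 0x2d (blk 11, set 1) → MISS  vc=[]
1: 0x3f (blk 15, set 1) → MISS  vc=[11]
2: 0x3f (blk 15, set 1) → L1-HIT  vc=[11]
3: 0x2f (blk 11, set 1) → VC-HIT  vc=[15]
4: 0x2e (blk 11, set 1) → L1-HIT  vc=[15]
5: 0x1d (blk 7, set 1) → MISS  vc=[15, 11]
6: 0x2e (blk 11, set 1) → VC-HIT  vc=[15, 7]
7: 0x1f (blk 7, set 1) → VC-HIT  vc=[15, 11]
8: 0x3c (blk 15, set 1) → VC-HIT  vc=[7, 11]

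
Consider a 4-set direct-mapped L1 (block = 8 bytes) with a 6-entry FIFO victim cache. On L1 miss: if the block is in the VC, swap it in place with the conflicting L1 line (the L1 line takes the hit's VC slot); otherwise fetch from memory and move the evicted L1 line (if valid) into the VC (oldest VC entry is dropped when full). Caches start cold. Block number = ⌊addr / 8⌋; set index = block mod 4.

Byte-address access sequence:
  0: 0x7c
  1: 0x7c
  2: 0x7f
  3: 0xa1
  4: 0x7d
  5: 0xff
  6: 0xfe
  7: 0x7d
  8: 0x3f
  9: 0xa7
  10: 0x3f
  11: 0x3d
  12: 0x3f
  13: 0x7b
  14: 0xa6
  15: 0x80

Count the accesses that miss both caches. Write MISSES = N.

MISSES = 5

0: 0x7c (blk 15, set 3) → MISS  vc=[]
1: 0x7c (blk 15, set 3) → L1-HIT  vc=[]
2: 0x7f (blk 15, set 3) → L1-HIT  vc=[]
3: 0xa1 (blk 20, set 0) → MISS  vc=[]
4: 0x7d (blk 15, set 3) → L1-HIT  vc=[]
5: 0xff (blk 31, set 3) → MISS  vc=[15]
6: 0xfe (blk 31, set 3) → L1-HIT  vc=[15]
7: 0x7d (blk 15, set 3) → VC-HIT  vc=[31]
8: 0x3f (blk 7, set 3) → MISS  vc=[31, 15]
9: 0xa7 (blk 20, set 0) → L1-HIT  vc=[31, 15]
10: 0x3f (blk 7, set 3) → L1-HIT  vc=[31, 15]
11: 0x3d (blk 7, set 3) → L1-HIT  vc=[31, 15]
12: 0x3f (blk 7, set 3) → L1-HIT  vc=[31, 15]
13: 0x7b (blk 15, set 3) → VC-HIT  vc=[31, 7]
14: 0xa6 (blk 20, set 0) → L1-HIT  vc=[31, 7]
15: 0x80 (blk 16, set 0) → MISS  vc=[31, 7, 20]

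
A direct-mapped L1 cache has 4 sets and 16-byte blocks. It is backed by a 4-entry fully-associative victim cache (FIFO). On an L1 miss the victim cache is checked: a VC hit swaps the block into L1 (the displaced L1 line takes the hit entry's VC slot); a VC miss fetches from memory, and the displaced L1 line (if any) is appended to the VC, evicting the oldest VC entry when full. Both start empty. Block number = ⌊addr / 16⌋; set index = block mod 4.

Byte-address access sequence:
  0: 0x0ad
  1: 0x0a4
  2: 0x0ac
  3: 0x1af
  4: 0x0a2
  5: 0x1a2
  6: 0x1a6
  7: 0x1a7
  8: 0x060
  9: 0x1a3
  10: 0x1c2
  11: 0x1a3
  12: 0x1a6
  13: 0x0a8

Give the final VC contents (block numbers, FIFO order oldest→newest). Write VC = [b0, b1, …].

#0 0xad→b10/s2 MISS; vc=[]
#1 0xa4→b10/s2 L1-HIT; vc=[]
#2 0xac→b10/s2 L1-HIT; vc=[]
#3 0x1af→b26/s2 MISS; vc=[10]
#4 0xa2→b10/s2 VC-HIT; vc=[26]
#5 0x1a2→b26/s2 VC-HIT; vc=[10]
#6 0x1a6→b26/s2 L1-HIT; vc=[10]
#7 0x1a7→b26/s2 L1-HIT; vc=[10]
#8 0x60→b6/s2 MISS; vc=[10,26]
#9 0x1a3→b26/s2 VC-HIT; vc=[10,6]
#10 0x1c2→b28/s0 MISS; vc=[10,6]
#11 0x1a3→b26/s2 L1-HIT; vc=[10,6]
#12 0x1a6→b26/s2 L1-HIT; vc=[10,6]
#13 0xa8→b10/s2 VC-HIT; vc=[26,6]

VC = [26, 6]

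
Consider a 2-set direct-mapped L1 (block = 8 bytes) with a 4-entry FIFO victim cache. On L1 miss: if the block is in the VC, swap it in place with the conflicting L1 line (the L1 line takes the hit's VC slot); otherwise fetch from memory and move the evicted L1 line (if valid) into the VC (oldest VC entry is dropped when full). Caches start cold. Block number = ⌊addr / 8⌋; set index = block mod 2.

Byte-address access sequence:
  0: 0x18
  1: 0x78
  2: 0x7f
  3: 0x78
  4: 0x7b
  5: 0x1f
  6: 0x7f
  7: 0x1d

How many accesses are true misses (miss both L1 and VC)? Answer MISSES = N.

  [0] addr=0x18 blk=3 s=1: MISS | VC []
  [1] addr=0x78 blk=15 s=1: MISS | VC [3]
  [2] addr=0x7f blk=15 s=1: L1-HIT | VC [3]
  [3] addr=0x78 blk=15 s=1: L1-HIT | VC [3]
  [4] addr=0x7b blk=15 s=1: L1-HIT | VC [3]
  [5] addr=0x1f blk=3 s=1: VC-HIT | VC [15]
  [6] addr=0x7f blk=15 s=1: VC-HIT | VC [3]
  [7] addr=0x1d blk=3 s=1: VC-HIT | VC [15]

MISSES = 2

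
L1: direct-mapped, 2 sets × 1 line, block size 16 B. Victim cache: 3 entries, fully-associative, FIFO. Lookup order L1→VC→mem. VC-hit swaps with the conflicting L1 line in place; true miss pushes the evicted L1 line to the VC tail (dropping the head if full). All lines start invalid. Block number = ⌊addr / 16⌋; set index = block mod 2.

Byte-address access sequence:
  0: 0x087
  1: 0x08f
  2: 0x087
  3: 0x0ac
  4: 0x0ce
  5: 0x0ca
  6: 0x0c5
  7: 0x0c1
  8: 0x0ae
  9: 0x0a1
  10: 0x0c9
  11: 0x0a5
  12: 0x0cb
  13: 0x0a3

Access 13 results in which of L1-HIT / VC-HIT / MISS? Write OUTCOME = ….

OUTCOME = VC-HIT

#0 0x87→b8/s0 MISS; vc=[]
#1 0x8f→b8/s0 L1-HIT; vc=[]
#2 0x87→b8/s0 L1-HIT; vc=[]
#3 0xac→b10/s0 MISS; vc=[8]
#4 0xce→b12/s0 MISS; vc=[8,10]
#5 0xca→b12/s0 L1-HIT; vc=[8,10]
#6 0xc5→b12/s0 L1-HIT; vc=[8,10]
#7 0xc1→b12/s0 L1-HIT; vc=[8,10]
#8 0xae→b10/s0 VC-HIT; vc=[8,12]
#9 0xa1→b10/s0 L1-HIT; vc=[8,12]
#10 0xc9→b12/s0 VC-HIT; vc=[8,10]
#11 0xa5→b10/s0 VC-HIT; vc=[8,12]
#12 0xcb→b12/s0 VC-HIT; vc=[8,10]
#13 0xa3→b10/s0 VC-HIT; vc=[8,12]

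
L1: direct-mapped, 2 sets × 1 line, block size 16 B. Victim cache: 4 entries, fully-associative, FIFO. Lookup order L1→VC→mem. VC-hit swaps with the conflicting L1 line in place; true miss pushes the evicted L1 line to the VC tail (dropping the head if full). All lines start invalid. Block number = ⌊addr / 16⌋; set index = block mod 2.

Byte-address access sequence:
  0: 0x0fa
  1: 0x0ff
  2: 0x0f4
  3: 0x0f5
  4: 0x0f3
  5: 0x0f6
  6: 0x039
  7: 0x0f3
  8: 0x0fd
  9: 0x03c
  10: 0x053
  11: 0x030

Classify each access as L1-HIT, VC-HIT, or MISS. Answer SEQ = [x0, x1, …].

SEQ = [MISS, L1-HIT, L1-HIT, L1-HIT, L1-HIT, L1-HIT, MISS, VC-HIT, L1-HIT, VC-HIT, MISS, VC-HIT]

0: 0xfa (blk 15, set 1) → MISS  vc=[]
1: 0xff (blk 15, set 1) → L1-HIT  vc=[]
2: 0xf4 (blk 15, set 1) → L1-HIT  vc=[]
3: 0xf5 (blk 15, set 1) → L1-HIT  vc=[]
4: 0xf3 (blk 15, set 1) → L1-HIT  vc=[]
5: 0xf6 (blk 15, set 1) → L1-HIT  vc=[]
6: 0x39 (blk 3, set 1) → MISS  vc=[15]
7: 0xf3 (blk 15, set 1) → VC-HIT  vc=[3]
8: 0xfd (blk 15, set 1) → L1-HIT  vc=[3]
9: 0x3c (blk 3, set 1) → VC-HIT  vc=[15]
10: 0x53 (blk 5, set 1) → MISS  vc=[15, 3]
11: 0x30 (blk 3, set 1) → VC-HIT  vc=[15, 5]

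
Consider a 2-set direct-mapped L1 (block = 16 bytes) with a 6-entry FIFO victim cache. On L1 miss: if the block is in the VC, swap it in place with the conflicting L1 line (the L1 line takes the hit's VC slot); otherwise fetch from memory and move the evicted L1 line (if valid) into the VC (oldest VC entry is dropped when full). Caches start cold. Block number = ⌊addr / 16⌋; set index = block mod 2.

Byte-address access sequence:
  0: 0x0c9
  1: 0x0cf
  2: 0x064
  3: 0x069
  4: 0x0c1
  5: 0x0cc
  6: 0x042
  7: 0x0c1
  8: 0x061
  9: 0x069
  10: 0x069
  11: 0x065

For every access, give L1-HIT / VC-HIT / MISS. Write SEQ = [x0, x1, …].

  [0] addr=0xc9 blk=12 s=0: MISS | VC []
  [1] addr=0xcf blk=12 s=0: L1-HIT | VC []
  [2] addr=0x64 blk=6 s=0: MISS | VC [12]
  [3] addr=0x69 blk=6 s=0: L1-HIT | VC [12]
  [4] addr=0xc1 blk=12 s=0: VC-HIT | VC [6]
  [5] addr=0xcc blk=12 s=0: L1-HIT | VC [6]
  [6] addr=0x42 blk=4 s=0: MISS | VC [6, 12]
  [7] addr=0xc1 blk=12 s=0: VC-HIT | VC [6, 4]
  [8] addr=0x61 blk=6 s=0: VC-HIT | VC [12, 4]
  [9] addr=0x69 blk=6 s=0: L1-HIT | VC [12, 4]
  [10] addr=0x69 blk=6 s=0: L1-HIT | VC [12, 4]
  [11] addr=0x65 blk=6 s=0: L1-HIT | VC [12, 4]

SEQ = [MISS, L1-HIT, MISS, L1-HIT, VC-HIT, L1-HIT, MISS, VC-HIT, VC-HIT, L1-HIT, L1-HIT, L1-HIT]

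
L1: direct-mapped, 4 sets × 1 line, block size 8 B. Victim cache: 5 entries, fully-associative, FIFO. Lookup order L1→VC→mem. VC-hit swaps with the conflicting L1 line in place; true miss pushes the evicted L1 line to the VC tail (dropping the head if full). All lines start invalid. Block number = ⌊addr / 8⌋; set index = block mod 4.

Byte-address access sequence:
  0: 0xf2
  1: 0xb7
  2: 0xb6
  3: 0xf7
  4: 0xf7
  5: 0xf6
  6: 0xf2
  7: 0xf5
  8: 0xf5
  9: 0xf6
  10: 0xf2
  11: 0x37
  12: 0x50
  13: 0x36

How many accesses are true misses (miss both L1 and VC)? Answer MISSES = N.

MISSES = 4

#0 0xf2→b30/s2 MISS; vc=[]
#1 0xb7→b22/s2 MISS; vc=[30]
#2 0xb6→b22/s2 L1-HIT; vc=[30]
#3 0xf7→b30/s2 VC-HIT; vc=[22]
#4 0xf7→b30/s2 L1-HIT; vc=[22]
#5 0xf6→b30/s2 L1-HIT; vc=[22]
#6 0xf2→b30/s2 L1-HIT; vc=[22]
#7 0xf5→b30/s2 L1-HIT; vc=[22]
#8 0xf5→b30/s2 L1-HIT; vc=[22]
#9 0xf6→b30/s2 L1-HIT; vc=[22]
#10 0xf2→b30/s2 L1-HIT; vc=[22]
#11 0x37→b6/s2 MISS; vc=[22,30]
#12 0x50→b10/s2 MISS; vc=[22,30,6]
#13 0x36→b6/s2 VC-HIT; vc=[22,30,10]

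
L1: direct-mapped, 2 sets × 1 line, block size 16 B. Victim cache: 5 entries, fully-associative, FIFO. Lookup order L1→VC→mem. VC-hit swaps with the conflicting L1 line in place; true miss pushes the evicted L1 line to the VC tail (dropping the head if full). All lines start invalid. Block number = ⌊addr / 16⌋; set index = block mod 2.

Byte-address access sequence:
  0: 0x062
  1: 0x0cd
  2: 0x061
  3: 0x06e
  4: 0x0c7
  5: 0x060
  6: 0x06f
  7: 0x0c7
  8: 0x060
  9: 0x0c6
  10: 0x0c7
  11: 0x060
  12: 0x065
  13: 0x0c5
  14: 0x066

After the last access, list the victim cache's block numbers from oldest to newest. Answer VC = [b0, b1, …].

VC = [12]

  [0] addr=0x62 blk=6 s=0: MISS | VC []
  [1] addr=0xcd blk=12 s=0: MISS | VC [6]
  [2] addr=0x61 blk=6 s=0: VC-HIT | VC [12]
  [3] addr=0x6e blk=6 s=0: L1-HIT | VC [12]
  [4] addr=0xc7 blk=12 s=0: VC-HIT | VC [6]
  [5] addr=0x60 blk=6 s=0: VC-HIT | VC [12]
  [6] addr=0x6f blk=6 s=0: L1-HIT | VC [12]
  [7] addr=0xc7 blk=12 s=0: VC-HIT | VC [6]
  [8] addr=0x60 blk=6 s=0: VC-HIT | VC [12]
  [9] addr=0xc6 blk=12 s=0: VC-HIT | VC [6]
  [10] addr=0xc7 blk=12 s=0: L1-HIT | VC [6]
  [11] addr=0x60 blk=6 s=0: VC-HIT | VC [12]
  [12] addr=0x65 blk=6 s=0: L1-HIT | VC [12]
  [13] addr=0xc5 blk=12 s=0: VC-HIT | VC [6]
  [14] addr=0x66 blk=6 s=0: VC-HIT | VC [12]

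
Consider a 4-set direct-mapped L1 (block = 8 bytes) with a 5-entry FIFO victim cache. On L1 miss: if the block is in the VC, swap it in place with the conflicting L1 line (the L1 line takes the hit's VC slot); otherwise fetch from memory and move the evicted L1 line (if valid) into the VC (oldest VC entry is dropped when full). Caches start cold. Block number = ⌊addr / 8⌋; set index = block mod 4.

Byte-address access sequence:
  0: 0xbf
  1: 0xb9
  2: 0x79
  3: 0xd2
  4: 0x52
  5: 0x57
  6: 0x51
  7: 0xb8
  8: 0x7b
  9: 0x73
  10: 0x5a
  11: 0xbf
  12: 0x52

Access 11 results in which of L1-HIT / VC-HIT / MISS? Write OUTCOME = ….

#0 0xbf→b23/s3 MISS; vc=[]
#1 0xb9→b23/s3 L1-HIT; vc=[]
#2 0x79→b15/s3 MISS; vc=[23]
#3 0xd2→b26/s2 MISS; vc=[23]
#4 0x52→b10/s2 MISS; vc=[23,26]
#5 0x57→b10/s2 L1-HIT; vc=[23,26]
#6 0x51→b10/s2 L1-HIT; vc=[23,26]
#7 0xb8→b23/s3 VC-HIT; vc=[15,26]
#8 0x7b→b15/s3 VC-HIT; vc=[23,26]
#9 0x73→b14/s2 MISS; vc=[23,26,10]
#10 0x5a→b11/s3 MISS; vc=[23,26,10,15]
#11 0xbf→b23/s3 VC-HIT; vc=[11,26,10,15]
#12 0x52→b10/s2 VC-HIT; vc=[11,26,14,15]

OUTCOME = VC-HIT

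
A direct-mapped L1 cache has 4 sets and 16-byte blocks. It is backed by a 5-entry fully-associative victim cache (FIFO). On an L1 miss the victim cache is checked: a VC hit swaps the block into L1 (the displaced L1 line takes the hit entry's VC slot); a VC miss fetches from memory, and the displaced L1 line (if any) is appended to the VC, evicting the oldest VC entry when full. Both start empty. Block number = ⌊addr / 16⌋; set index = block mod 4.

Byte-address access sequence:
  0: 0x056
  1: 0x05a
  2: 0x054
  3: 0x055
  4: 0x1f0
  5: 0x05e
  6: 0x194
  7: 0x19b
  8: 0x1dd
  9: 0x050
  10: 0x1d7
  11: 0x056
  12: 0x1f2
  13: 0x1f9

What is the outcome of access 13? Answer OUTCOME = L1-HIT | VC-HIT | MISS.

0: 0x56 (blk 5, set 1) → MISS  vc=[]
1: 0x5a (blk 5, set 1) → L1-HIT  vc=[]
2: 0x54 (blk 5, set 1) → L1-HIT  vc=[]
3: 0x55 (blk 5, set 1) → L1-HIT  vc=[]
4: 0x1f0 (blk 31, set 3) → MISS  vc=[]
5: 0x5e (blk 5, set 1) → L1-HIT  vc=[]
6: 0x194 (blk 25, set 1) → MISS  vc=[5]
7: 0x19b (blk 25, set 1) → L1-HIT  vc=[5]
8: 0x1dd (blk 29, set 1) → MISS  vc=[5, 25]
9: 0x50 (blk 5, set 1) → VC-HIT  vc=[29, 25]
10: 0x1d7 (blk 29, set 1) → VC-HIT  vc=[5, 25]
11: 0x56 (blk 5, set 1) → VC-HIT  vc=[29, 25]
12: 0x1f2 (blk 31, set 3) → L1-HIT  vc=[29, 25]
13: 0x1f9 (blk 31, set 3) → L1-HIT  vc=[29, 25]

OUTCOME = L1-HIT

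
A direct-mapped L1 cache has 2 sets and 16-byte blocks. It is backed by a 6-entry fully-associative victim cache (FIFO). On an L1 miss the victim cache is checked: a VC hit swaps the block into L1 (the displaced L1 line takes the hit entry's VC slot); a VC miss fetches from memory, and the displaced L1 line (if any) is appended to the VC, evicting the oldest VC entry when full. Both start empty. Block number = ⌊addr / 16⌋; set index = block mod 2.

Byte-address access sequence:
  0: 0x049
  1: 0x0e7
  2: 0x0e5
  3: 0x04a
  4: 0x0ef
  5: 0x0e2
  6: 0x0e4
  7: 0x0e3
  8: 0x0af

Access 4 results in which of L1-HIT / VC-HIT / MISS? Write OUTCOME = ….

OUTCOME = VC-HIT

  [0] addr=0x49 blk=4 s=0: MISS | VC []
  [1] addr=0xe7 blk=14 s=0: MISS | VC [4]
  [2] addr=0xe5 blk=14 s=0: L1-HIT | VC [4]
  [3] addr=0x4a blk=4 s=0: VC-HIT | VC [14]
  [4] addr=0xef blk=14 s=0: VC-HIT | VC [4]
  [5] addr=0xe2 blk=14 s=0: L1-HIT | VC [4]
  [6] addr=0xe4 blk=14 s=0: L1-HIT | VC [4]
  [7] addr=0xe3 blk=14 s=0: L1-HIT | VC [4]
  [8] addr=0xaf blk=10 s=0: MISS | VC [4, 14]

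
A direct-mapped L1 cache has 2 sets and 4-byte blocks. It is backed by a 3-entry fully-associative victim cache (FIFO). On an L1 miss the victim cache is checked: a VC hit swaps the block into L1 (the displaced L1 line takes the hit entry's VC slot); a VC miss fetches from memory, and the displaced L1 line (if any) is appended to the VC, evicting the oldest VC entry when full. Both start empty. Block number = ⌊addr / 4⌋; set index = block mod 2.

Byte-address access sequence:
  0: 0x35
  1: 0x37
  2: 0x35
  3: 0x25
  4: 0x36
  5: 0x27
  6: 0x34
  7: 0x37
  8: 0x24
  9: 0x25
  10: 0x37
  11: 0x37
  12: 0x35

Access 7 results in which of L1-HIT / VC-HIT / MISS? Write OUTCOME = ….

OUTCOME = L1-HIT

  [0] addr=0x35 blk=13 s=1: MISS | VC []
  [1] addr=0x37 blk=13 s=1: L1-HIT | VC []
  [2] addr=0x35 blk=13 s=1: L1-HIT | VC []
  [3] addr=0x25 blk=9 s=1: MISS | VC [13]
  [4] addr=0x36 blk=13 s=1: VC-HIT | VC [9]
  [5] addr=0x27 blk=9 s=1: VC-HIT | VC [13]
  [6] addr=0x34 blk=13 s=1: VC-HIT | VC [9]
  [7] addr=0x37 blk=13 s=1: L1-HIT | VC [9]
  [8] addr=0x24 blk=9 s=1: VC-HIT | VC [13]
  [9] addr=0x25 blk=9 s=1: L1-HIT | VC [13]
  [10] addr=0x37 blk=13 s=1: VC-HIT | VC [9]
  [11] addr=0x37 blk=13 s=1: L1-HIT | VC [9]
  [12] addr=0x35 blk=13 s=1: L1-HIT | VC [9]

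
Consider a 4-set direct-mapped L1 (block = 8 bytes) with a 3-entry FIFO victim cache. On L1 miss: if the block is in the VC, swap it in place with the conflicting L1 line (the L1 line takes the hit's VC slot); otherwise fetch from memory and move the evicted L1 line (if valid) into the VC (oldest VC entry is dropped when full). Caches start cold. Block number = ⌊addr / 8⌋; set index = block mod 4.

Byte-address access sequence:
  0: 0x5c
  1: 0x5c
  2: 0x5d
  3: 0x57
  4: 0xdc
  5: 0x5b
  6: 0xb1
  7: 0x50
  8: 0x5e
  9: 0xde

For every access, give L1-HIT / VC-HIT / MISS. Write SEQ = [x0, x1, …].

  [0] addr=0x5c blk=11 s=3: MISS | VC []
  [1] addr=0x5c blk=11 s=3: L1-HIT | VC []
  [2] addr=0x5d blk=11 s=3: L1-HIT | VC []
  [3] addr=0x57 blk=10 s=2: MISS | VC []
  [4] addr=0xdc blk=27 s=3: MISS | VC [11]
  [5] addr=0x5b blk=11 s=3: VC-HIT | VC [27]
  [6] addr=0xb1 blk=22 s=2: MISS | VC [27, 10]
  [7] addr=0x50 blk=10 s=2: VC-HIT | VC [27, 22]
  [8] addr=0x5e blk=11 s=3: L1-HIT | VC [27, 22]
  [9] addr=0xde blk=27 s=3: VC-HIT | VC [11, 22]

SEQ = [MISS, L1-HIT, L1-HIT, MISS, MISS, VC-HIT, MISS, VC-HIT, L1-HIT, VC-HIT]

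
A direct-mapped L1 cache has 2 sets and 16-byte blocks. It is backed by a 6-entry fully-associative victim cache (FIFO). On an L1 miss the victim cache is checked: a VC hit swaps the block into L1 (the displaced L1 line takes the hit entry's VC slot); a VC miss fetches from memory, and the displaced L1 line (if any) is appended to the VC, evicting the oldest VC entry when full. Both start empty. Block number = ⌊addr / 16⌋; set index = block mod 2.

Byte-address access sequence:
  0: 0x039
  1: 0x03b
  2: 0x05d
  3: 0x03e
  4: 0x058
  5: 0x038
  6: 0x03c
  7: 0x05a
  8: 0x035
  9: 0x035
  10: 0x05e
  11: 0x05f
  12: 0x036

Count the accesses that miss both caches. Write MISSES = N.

MISSES = 2

0: 0x39 (blk 3, set 1) → MISS  vc=[]
1: 0x3b (blk 3, set 1) → L1-HIT  vc=[]
2: 0x5d (blk 5, set 1) → MISS  vc=[3]
3: 0x3e (blk 3, set 1) → VC-HIT  vc=[5]
4: 0x58 (blk 5, set 1) → VC-HIT  vc=[3]
5: 0x38 (blk 3, set 1) → VC-HIT  vc=[5]
6: 0x3c (blk 3, set 1) → L1-HIT  vc=[5]
7: 0x5a (blk 5, set 1) → VC-HIT  vc=[3]
8: 0x35 (blk 3, set 1) → VC-HIT  vc=[5]
9: 0x35 (blk 3, set 1) → L1-HIT  vc=[5]
10: 0x5e (blk 5, set 1) → VC-HIT  vc=[3]
11: 0x5f (blk 5, set 1) → L1-HIT  vc=[3]
12: 0x36 (blk 3, set 1) → VC-HIT  vc=[5]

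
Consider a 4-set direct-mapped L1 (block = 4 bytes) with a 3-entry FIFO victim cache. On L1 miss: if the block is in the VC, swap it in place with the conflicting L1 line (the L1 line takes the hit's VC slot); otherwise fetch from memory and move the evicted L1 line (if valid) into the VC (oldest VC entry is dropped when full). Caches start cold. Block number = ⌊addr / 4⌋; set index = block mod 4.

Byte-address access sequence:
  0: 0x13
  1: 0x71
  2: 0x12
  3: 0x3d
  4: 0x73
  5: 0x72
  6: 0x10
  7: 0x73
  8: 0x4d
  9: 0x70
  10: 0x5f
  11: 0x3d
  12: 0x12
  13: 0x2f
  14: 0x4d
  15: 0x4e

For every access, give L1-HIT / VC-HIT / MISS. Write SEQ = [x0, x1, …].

SEQ = [MISS, MISS, VC-HIT, MISS, VC-HIT, L1-HIT, VC-HIT, VC-HIT, MISS, L1-HIT, MISS, VC-HIT, VC-HIT, MISS, VC-HIT, L1-HIT]

0: 0x13 (blk 4, set 0) → MISS  vc=[]
1: 0x71 (blk 28, set 0) → MISS  vc=[4]
2: 0x12 (blk 4, set 0) → VC-HIT  vc=[28]
3: 0x3d (blk 15, set 3) → MISS  vc=[28]
4: 0x73 (blk 28, set 0) → VC-HIT  vc=[4]
5: 0x72 (blk 28, set 0) → L1-HIT  vc=[4]
6: 0x10 (blk 4, set 0) → VC-HIT  vc=[28]
7: 0x73 (blk 28, set 0) → VC-HIT  vc=[4]
8: 0x4d (blk 19, set 3) → MISS  vc=[4, 15]
9: 0x70 (blk 28, set 0) → L1-HIT  vc=[4, 15]
10: 0x5f (blk 23, set 3) → MISS  vc=[4, 15, 19]
11: 0x3d (blk 15, set 3) → VC-HIT  vc=[4, 23, 19]
12: 0x12 (blk 4, set 0) → VC-HIT  vc=[28, 23, 19]
13: 0x2f (blk 11, set 3) → MISS  vc=[23, 19, 15]
14: 0x4d (blk 19, set 3) → VC-HIT  vc=[23, 11, 15]
15: 0x4e (blk 19, set 3) → L1-HIT  vc=[23, 11, 15]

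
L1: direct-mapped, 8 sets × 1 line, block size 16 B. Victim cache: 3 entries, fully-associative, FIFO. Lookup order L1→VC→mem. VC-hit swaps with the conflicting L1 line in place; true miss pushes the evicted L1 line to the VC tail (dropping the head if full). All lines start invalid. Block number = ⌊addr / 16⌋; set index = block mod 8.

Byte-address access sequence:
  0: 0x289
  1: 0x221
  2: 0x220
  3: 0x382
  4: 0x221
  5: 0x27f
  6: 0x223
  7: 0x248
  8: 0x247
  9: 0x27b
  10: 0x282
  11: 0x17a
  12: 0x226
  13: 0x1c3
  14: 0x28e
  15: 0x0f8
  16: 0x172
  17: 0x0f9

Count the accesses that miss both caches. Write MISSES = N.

MISSES = 8

0: 0x289 (blk 40, set 0) → MISS  vc=[]
1: 0x221 (blk 34, set 2) → MISS  vc=[]
2: 0x220 (blk 34, set 2) → L1-HIT  vc=[]
3: 0x382 (blk 56, set 0) → MISS  vc=[40]
4: 0x221 (blk 34, set 2) → L1-HIT  vc=[40]
5: 0x27f (blk 39, set 7) → MISS  vc=[40]
6: 0x223 (blk 34, set 2) → L1-HIT  vc=[40]
7: 0x248 (blk 36, set 4) → MISS  vc=[40]
8: 0x247 (blk 36, set 4) → L1-HIT  vc=[40]
9: 0x27b (blk 39, set 7) → L1-HIT  vc=[40]
10: 0x282 (blk 40, set 0) → VC-HIT  vc=[56]
11: 0x17a (blk 23, set 7) → MISS  vc=[56, 39]
12: 0x226 (blk 34, set 2) → L1-HIT  vc=[56, 39]
13: 0x1c3 (blk 28, set 4) → MISS  vc=[56, 39, 36]
14: 0x28e (blk 40, set 0) → L1-HIT  vc=[56, 39, 36]
15: 0xf8 (blk 15, set 7) → MISS  vc=[39, 36, 23]
16: 0x172 (blk 23, set 7) → VC-HIT  vc=[39, 36, 15]
17: 0xf9 (blk 15, set 7) → VC-HIT  vc=[39, 36, 23]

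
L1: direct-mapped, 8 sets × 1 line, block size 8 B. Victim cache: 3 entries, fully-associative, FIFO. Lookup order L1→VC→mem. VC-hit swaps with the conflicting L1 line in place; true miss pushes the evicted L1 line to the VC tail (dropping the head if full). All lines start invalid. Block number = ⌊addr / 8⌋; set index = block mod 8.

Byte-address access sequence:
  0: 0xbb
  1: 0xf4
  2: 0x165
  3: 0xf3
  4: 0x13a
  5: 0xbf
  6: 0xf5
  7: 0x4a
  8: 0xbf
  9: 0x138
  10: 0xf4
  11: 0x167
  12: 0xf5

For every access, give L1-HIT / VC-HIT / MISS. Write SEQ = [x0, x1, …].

  [0] addr=0xbb blk=23 s=7: MISS | VC []
  [1] addr=0xf4 blk=30 s=6: MISS | VC []
  [2] addr=0x165 blk=44 s=4: MISS | VC []
  [3] addr=0xf3 blk=30 s=6: L1-HIT | VC []
  [4] addr=0x13a blk=39 s=7: MISS | VC [23]
  [5] addr=0xbf blk=23 s=7: VC-HIT | VC [39]
  [6] addr=0xf5 blk=30 s=6: L1-HIT | VC [39]
  [7] addr=0x4a blk=9 s=1: MISS | VC [39]
  [8] addr=0xbf blk=23 s=7: L1-HIT | VC [39]
  [9] addr=0x138 blk=39 s=7: VC-HIT | VC [23]
  [10] addr=0xf4 blk=30 s=6: L1-HIT | VC [23]
  [11] addr=0x167 blk=44 s=4: L1-HIT | VC [23]
  [12] addr=0xf5 blk=30 s=6: L1-HIT | VC [23]

SEQ = [MISS, MISS, MISS, L1-HIT, MISS, VC-HIT, L1-HIT, MISS, L1-HIT, VC-HIT, L1-HIT, L1-HIT, L1-HIT]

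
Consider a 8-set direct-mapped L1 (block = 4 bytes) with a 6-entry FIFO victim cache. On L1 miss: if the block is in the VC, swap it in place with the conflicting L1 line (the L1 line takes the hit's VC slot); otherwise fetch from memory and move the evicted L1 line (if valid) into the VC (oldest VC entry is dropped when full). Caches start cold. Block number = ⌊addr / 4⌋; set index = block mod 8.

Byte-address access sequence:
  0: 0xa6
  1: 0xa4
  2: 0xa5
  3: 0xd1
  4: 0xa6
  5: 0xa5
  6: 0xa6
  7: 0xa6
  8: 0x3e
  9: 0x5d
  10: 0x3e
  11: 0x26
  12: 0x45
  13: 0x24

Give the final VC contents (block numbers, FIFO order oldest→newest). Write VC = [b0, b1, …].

VC = [23, 41, 17]

#0 0xa6→b41/s1 MISS; vc=[]
#1 0xa4→b41/s1 L1-HIT; vc=[]
#2 0xa5→b41/s1 L1-HIT; vc=[]
#3 0xd1→b52/s4 MISS; vc=[]
#4 0xa6→b41/s1 L1-HIT; vc=[]
#5 0xa5→b41/s1 L1-HIT; vc=[]
#6 0xa6→b41/s1 L1-HIT; vc=[]
#7 0xa6→b41/s1 L1-HIT; vc=[]
#8 0x3e→b15/s7 MISS; vc=[]
#9 0x5d→b23/s7 MISS; vc=[15]
#10 0x3e→b15/s7 VC-HIT; vc=[23]
#11 0x26→b9/s1 MISS; vc=[23,41]
#12 0x45→b17/s1 MISS; vc=[23,41,9]
#13 0x24→b9/s1 VC-HIT; vc=[23,41,17]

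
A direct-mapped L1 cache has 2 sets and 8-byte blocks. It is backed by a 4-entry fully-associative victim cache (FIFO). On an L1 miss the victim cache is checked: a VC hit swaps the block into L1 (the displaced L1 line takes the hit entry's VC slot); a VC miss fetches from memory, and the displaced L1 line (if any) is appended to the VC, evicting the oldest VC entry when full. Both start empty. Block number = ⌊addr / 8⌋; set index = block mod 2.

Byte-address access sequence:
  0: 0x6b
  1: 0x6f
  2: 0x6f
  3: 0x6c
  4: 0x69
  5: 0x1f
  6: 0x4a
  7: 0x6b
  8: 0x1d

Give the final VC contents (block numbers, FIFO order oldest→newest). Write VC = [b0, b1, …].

  [0] addr=0x6b blk=13 s=1: MISS | VC []
  [1] addr=0x6f blk=13 s=1: L1-HIT | VC []
  [2] addr=0x6f blk=13 s=1: L1-HIT | VC []
  [3] addr=0x6c blk=13 s=1: L1-HIT | VC []
  [4] addr=0x69 blk=13 s=1: L1-HIT | VC []
  [5] addr=0x1f blk=3 s=1: MISS | VC [13]
  [6] addr=0x4a blk=9 s=1: MISS | VC [13, 3]
  [7] addr=0x6b blk=13 s=1: VC-HIT | VC [9, 3]
  [8] addr=0x1d blk=3 s=1: VC-HIT | VC [9, 13]

VC = [9, 13]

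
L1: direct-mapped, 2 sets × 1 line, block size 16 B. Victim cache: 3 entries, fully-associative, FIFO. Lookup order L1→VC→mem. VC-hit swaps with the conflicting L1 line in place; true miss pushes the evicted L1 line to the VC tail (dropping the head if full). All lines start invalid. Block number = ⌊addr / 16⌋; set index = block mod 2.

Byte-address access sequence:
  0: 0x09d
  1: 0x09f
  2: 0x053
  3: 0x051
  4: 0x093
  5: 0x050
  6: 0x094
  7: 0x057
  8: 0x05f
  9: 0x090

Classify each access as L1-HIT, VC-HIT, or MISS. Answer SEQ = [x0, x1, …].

SEQ = [MISS, L1-HIT, MISS, L1-HIT, VC-HIT, VC-HIT, VC-HIT, VC-HIT, L1-HIT, VC-HIT]

#0 0x9d→b9/s1 MISS; vc=[]
#1 0x9f→b9/s1 L1-HIT; vc=[]
#2 0x53→b5/s1 MISS; vc=[9]
#3 0x51→b5/s1 L1-HIT; vc=[9]
#4 0x93→b9/s1 VC-HIT; vc=[5]
#5 0x50→b5/s1 VC-HIT; vc=[9]
#6 0x94→b9/s1 VC-HIT; vc=[5]
#7 0x57→b5/s1 VC-HIT; vc=[9]
#8 0x5f→b5/s1 L1-HIT; vc=[9]
#9 0x90→b9/s1 VC-HIT; vc=[5]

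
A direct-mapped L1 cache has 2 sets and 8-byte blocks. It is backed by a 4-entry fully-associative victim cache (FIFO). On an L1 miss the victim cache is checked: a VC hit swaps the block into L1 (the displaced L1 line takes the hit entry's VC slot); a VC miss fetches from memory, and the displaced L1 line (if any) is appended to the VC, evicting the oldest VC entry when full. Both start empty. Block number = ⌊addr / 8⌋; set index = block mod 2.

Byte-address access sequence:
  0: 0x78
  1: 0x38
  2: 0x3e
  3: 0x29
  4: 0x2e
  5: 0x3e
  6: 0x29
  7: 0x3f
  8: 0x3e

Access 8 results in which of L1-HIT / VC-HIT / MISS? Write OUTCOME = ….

OUTCOME = L1-HIT

0: 0x78 (blk 15, set 1) → MISS  vc=[]
1: 0x38 (blk 7, set 1) → MISS  vc=[15]
2: 0x3e (blk 7, set 1) → L1-HIT  vc=[15]
3: 0x29 (blk 5, set 1) → MISS  vc=[15, 7]
4: 0x2e (blk 5, set 1) → L1-HIT  vc=[15, 7]
5: 0x3e (blk 7, set 1) → VC-HIT  vc=[15, 5]
6: 0x29 (blk 5, set 1) → VC-HIT  vc=[15, 7]
7: 0x3f (blk 7, set 1) → VC-HIT  vc=[15, 5]
8: 0x3e (blk 7, set 1) → L1-HIT  vc=[15, 5]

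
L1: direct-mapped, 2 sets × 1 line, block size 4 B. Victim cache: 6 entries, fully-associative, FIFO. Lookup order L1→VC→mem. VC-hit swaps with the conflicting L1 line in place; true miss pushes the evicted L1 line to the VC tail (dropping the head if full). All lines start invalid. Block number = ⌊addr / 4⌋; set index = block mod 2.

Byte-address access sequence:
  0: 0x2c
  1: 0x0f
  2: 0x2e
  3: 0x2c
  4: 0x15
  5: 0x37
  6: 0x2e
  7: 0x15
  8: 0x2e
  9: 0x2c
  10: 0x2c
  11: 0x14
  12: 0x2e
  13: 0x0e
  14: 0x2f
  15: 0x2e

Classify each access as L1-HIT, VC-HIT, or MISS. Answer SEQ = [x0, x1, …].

0: 0x2c (blk 11, set 1) → MISS  vc=[]
1: 0xf (blk 3, set 1) → MISS  vc=[11]
2: 0x2e (blk 11, set 1) → VC-HIT  vc=[3]
3: 0x2c (blk 11, set 1) → L1-HIT  vc=[3]
4: 0x15 (blk 5, set 1) → MISS  vc=[3, 11]
5: 0x37 (blk 13, set 1) → MISS  vc=[3, 11, 5]
6: 0x2e (blk 11, set 1) → VC-HIT  vc=[3, 13, 5]
7: 0x15 (blk 5, set 1) → VC-HIT  vc=[3, 13, 11]
8: 0x2e (blk 11, set 1) → VC-HIT  vc=[3, 13, 5]
9: 0x2c (blk 11, set 1) → L1-HIT  vc=[3, 13, 5]
10: 0x2c (blk 11, set 1) → L1-HIT  vc=[3, 13, 5]
11: 0x14 (blk 5, set 1) → VC-HIT  vc=[3, 13, 11]
12: 0x2e (blk 11, set 1) → VC-HIT  vc=[3, 13, 5]
13: 0xe (blk 3, set 1) → VC-HIT  vc=[11, 13, 5]
14: 0x2f (blk 11, set 1) → VC-HIT  vc=[3, 13, 5]
15: 0x2e (blk 11, set 1) → L1-HIT  vc=[3, 13, 5]

SEQ = [MISS, MISS, VC-HIT, L1-HIT, MISS, MISS, VC-HIT, VC-HIT, VC-HIT, L1-HIT, L1-HIT, VC-HIT, VC-HIT, VC-HIT, VC-HIT, L1-HIT]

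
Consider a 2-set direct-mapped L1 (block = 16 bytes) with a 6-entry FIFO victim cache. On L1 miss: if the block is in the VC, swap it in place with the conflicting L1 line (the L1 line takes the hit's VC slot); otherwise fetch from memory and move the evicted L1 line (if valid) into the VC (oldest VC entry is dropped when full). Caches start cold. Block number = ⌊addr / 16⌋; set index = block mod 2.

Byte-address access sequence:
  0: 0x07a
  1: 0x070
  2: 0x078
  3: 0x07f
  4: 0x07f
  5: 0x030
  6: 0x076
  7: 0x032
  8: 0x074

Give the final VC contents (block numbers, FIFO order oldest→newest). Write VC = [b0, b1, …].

VC = [3]

0: 0x7a (blk 7, set 1) → MISS  vc=[]
1: 0x70 (blk 7, set 1) → L1-HIT  vc=[]
2: 0x78 (blk 7, set 1) → L1-HIT  vc=[]
3: 0x7f (blk 7, set 1) → L1-HIT  vc=[]
4: 0x7f (blk 7, set 1) → L1-HIT  vc=[]
5: 0x30 (blk 3, set 1) → MISS  vc=[7]
6: 0x76 (blk 7, set 1) → VC-HIT  vc=[3]
7: 0x32 (blk 3, set 1) → VC-HIT  vc=[7]
8: 0x74 (blk 7, set 1) → VC-HIT  vc=[3]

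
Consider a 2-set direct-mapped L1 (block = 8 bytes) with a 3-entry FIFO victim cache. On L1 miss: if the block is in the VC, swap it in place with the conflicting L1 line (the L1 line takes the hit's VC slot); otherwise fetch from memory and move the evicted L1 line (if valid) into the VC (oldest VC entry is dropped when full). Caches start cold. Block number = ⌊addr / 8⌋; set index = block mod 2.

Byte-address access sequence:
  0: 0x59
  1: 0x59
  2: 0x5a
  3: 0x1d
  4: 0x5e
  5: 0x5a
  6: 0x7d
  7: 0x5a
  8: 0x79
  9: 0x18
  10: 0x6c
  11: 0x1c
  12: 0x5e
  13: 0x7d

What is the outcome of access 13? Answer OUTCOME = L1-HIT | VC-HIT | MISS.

  [0] addr=0x59 blk=11 s=1: MISS | VC []
  [1] addr=0x59 blk=11 s=1: L1-HIT | VC []
  [2] addr=0x5a blk=11 s=1: L1-HIT | VC []
  [3] addr=0x1d blk=3 s=1: MISS | VC [11]
  [4] addr=0x5e blk=11 s=1: VC-HIT | VC [3]
  [5] addr=0x5a blk=11 s=1: L1-HIT | VC [3]
  [6] addr=0x7d blk=15 s=1: MISS | VC [3, 11]
  [7] addr=0x5a blk=11 s=1: VC-HIT | VC [3, 15]
  [8] addr=0x79 blk=15 s=1: VC-HIT | VC [3, 11]
  [9] addr=0x18 blk=3 s=1: VC-HIT | VC [15, 11]
  [10] addr=0x6c blk=13 s=1: MISS | VC [15, 11, 3]
  [11] addr=0x1c blk=3 s=1: VC-HIT | VC [15, 11, 13]
  [12] addr=0x5e blk=11 s=1: VC-HIT | VC [15, 3, 13]
  [13] addr=0x7d blk=15 s=1: VC-HIT | VC [11, 3, 13]

OUTCOME = VC-HIT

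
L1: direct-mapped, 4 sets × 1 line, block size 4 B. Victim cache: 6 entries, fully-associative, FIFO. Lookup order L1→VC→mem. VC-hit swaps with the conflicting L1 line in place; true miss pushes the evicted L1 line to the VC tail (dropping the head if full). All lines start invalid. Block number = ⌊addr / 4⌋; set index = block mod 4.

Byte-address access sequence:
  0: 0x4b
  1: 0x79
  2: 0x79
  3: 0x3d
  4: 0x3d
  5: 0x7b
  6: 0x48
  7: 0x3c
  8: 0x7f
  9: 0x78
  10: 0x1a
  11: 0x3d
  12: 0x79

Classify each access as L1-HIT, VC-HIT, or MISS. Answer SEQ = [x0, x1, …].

SEQ = [MISS, MISS, L1-HIT, MISS, L1-HIT, L1-HIT, VC-HIT, L1-HIT, MISS, VC-HIT, MISS, VC-HIT, VC-HIT]

#0 0x4b→b18/s2 MISS; vc=[]
#1 0x79→b30/s2 MISS; vc=[18]
#2 0x79→b30/s2 L1-HIT; vc=[18]
#3 0x3d→b15/s3 MISS; vc=[18]
#4 0x3d→b15/s3 L1-HIT; vc=[18]
#5 0x7b→b30/s2 L1-HIT; vc=[18]
#6 0x48→b18/s2 VC-HIT; vc=[30]
#7 0x3c→b15/s3 L1-HIT; vc=[30]
#8 0x7f→b31/s3 MISS; vc=[30,15]
#9 0x78→b30/s2 VC-HIT; vc=[18,15]
#10 0x1a→b6/s2 MISS; vc=[18,15,30]
#11 0x3d→b15/s3 VC-HIT; vc=[18,31,30]
#12 0x79→b30/s2 VC-HIT; vc=[18,31,6]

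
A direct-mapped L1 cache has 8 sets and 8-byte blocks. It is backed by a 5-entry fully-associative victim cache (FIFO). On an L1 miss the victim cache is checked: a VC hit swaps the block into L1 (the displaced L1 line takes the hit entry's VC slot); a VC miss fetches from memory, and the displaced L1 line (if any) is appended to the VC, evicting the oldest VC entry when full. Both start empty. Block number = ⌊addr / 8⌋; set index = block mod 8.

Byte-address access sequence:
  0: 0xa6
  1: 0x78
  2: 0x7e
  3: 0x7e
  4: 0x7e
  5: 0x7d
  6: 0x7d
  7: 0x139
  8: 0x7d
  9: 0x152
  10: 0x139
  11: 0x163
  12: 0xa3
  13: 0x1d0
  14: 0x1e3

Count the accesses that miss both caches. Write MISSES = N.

MISSES = 7

0: 0xa6 (blk 20, set 4) → MISS  vc=[]
1: 0x78 (blk 15, set 7) → MISS  vc=[]
2: 0x7e (blk 15, set 7) → L1-HIT  vc=[]
3: 0x7e (blk 15, set 7) → L1-HIT  vc=[]
4: 0x7e (blk 15, set 7) → L1-HIT  vc=[]
5: 0x7d (blk 15, set 7) → L1-HIT  vc=[]
6: 0x7d (blk 15, set 7) → L1-HIT  vc=[]
7: 0x139 (blk 39, set 7) → MISS  vc=[15]
8: 0x7d (blk 15, set 7) → VC-HIT  vc=[39]
9: 0x152 (blk 42, set 2) → MISS  vc=[39]
10: 0x139 (blk 39, set 7) → VC-HIT  vc=[15]
11: 0x163 (blk 44, set 4) → MISS  vc=[15, 20]
12: 0xa3 (blk 20, set 4) → VC-HIT  vc=[15, 44]
13: 0x1d0 (blk 58, set 2) → MISS  vc=[15, 44, 42]
14: 0x1e3 (blk 60, set 4) → MISS  vc=[15, 44, 42, 20]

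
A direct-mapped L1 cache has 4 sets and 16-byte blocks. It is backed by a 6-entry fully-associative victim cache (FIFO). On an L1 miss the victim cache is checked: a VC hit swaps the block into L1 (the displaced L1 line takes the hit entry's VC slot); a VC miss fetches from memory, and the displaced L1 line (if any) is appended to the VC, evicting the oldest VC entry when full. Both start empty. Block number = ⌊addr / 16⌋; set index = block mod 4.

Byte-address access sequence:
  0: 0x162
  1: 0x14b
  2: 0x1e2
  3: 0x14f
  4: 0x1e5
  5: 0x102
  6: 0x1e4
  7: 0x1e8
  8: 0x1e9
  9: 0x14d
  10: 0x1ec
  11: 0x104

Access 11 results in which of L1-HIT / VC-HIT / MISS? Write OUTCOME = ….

OUTCOME = VC-HIT

#0 0x162→b22/s2 MISS; vc=[]
#1 0x14b→b20/s0 MISS; vc=[]
#2 0x1e2→b30/s2 MISS; vc=[22]
#3 0x14f→b20/s0 L1-HIT; vc=[22]
#4 0x1e5→b30/s2 L1-HIT; vc=[22]
#5 0x102→b16/s0 MISS; vc=[22,20]
#6 0x1e4→b30/s2 L1-HIT; vc=[22,20]
#7 0x1e8→b30/s2 L1-HIT; vc=[22,20]
#8 0x1e9→b30/s2 L1-HIT; vc=[22,20]
#9 0x14d→b20/s0 VC-HIT; vc=[22,16]
#10 0x1ec→b30/s2 L1-HIT; vc=[22,16]
#11 0x104→b16/s0 VC-HIT; vc=[22,20]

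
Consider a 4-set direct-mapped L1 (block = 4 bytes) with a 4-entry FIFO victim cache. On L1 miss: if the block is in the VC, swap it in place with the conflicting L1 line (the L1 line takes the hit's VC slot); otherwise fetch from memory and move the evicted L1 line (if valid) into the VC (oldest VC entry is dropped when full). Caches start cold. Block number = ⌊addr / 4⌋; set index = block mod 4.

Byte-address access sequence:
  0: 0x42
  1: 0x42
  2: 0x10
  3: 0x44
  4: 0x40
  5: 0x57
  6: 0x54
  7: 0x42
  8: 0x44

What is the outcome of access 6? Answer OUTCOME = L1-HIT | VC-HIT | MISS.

OUTCOME = L1-HIT

#0 0x42→b16/s0 MISS; vc=[]
#1 0x42→b16/s0 L1-HIT; vc=[]
#2 0x10→b4/s0 MISS; vc=[16]
#3 0x44→b17/s1 MISS; vc=[16]
#4 0x40→b16/s0 VC-HIT; vc=[4]
#5 0x57→b21/s1 MISS; vc=[4,17]
#6 0x54→b21/s1 L1-HIT; vc=[4,17]
#7 0x42→b16/s0 L1-HIT; vc=[4,17]
#8 0x44→b17/s1 VC-HIT; vc=[4,21]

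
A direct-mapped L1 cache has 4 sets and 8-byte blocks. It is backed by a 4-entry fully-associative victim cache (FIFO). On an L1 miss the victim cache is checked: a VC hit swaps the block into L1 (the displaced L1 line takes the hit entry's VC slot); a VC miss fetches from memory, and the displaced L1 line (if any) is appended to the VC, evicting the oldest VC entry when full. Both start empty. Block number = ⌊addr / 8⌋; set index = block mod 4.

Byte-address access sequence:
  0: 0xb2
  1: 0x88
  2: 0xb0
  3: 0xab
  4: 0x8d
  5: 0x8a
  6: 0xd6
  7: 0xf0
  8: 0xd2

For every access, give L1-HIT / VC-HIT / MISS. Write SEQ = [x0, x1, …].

SEQ = [MISS, MISS, L1-HIT, MISS, VC-HIT, L1-HIT, MISS, MISS, VC-HIT]

0: 0xb2 (blk 22, set 2) → MISS  vc=[]
1: 0x88 (blk 17, set 1) → MISS  vc=[]
2: 0xb0 (blk 22, set 2) → L1-HIT  vc=[]
3: 0xab (blk 21, set 1) → MISS  vc=[17]
4: 0x8d (blk 17, set 1) → VC-HIT  vc=[21]
5: 0x8a (blk 17, set 1) → L1-HIT  vc=[21]
6: 0xd6 (blk 26, set 2) → MISS  vc=[21, 22]
7: 0xf0 (blk 30, set 2) → MISS  vc=[21, 22, 26]
8: 0xd2 (blk 26, set 2) → VC-HIT  vc=[21, 22, 30]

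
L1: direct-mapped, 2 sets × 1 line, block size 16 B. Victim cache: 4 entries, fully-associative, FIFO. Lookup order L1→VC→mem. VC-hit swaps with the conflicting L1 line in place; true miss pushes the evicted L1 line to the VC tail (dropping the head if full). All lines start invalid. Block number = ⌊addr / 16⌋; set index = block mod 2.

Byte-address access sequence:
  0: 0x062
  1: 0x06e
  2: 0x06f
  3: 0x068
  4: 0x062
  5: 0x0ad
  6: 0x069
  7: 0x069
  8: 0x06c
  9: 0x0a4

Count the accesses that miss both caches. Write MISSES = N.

MISSES = 2

#0 0x62→b6/s0 MISS; vc=[]
#1 0x6e→b6/s0 L1-HIT; vc=[]
#2 0x6f→b6/s0 L1-HIT; vc=[]
#3 0x68→b6/s0 L1-HIT; vc=[]
#4 0x62→b6/s0 L1-HIT; vc=[]
#5 0xad→b10/s0 MISS; vc=[6]
#6 0x69→b6/s0 VC-HIT; vc=[10]
#7 0x69→b6/s0 L1-HIT; vc=[10]
#8 0x6c→b6/s0 L1-HIT; vc=[10]
#9 0xa4→b10/s0 VC-HIT; vc=[6]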